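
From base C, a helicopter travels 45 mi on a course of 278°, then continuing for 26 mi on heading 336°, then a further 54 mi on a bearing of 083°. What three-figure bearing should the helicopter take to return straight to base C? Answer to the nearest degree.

178°

Leg 1 (278°, 45 mi): east 45 sin 278° = -44.56, north 45 cos 278° = 6.26
Leg 2 (336°, 26 mi): east 26 sin 336° = -10.58, north 26 cos 336° = 23.75
Leg 3 (083°, 54 mi): east 54 sin 83° = 53.60, north 54 cos 83° = 6.58
Net displacement: -1.54 east, 36.60 north. Direction back to start is (1.54, -36.60): bearing = atan2(1.54, -36.60) mod 360° = 177.59° ≈ 178°.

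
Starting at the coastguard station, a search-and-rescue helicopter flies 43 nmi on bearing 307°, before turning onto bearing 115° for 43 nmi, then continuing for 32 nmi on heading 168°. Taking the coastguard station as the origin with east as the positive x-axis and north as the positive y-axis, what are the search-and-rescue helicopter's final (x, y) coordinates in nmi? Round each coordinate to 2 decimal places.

Leg 1 (307°, 43 nmi): east 43 sin 307° = -34.34, north 43 cos 307° = 25.88
Leg 2 (115°, 43 nmi): east 43 sin 115° = 38.97, north 43 cos 115° = -18.17
Leg 3 (168°, 32 nmi): east 32 sin 168° = 6.65, north 32 cos 168° = -31.30
Summing: 11.28 nmi east, -23.60 nmi north → (11.28, -23.60).

(11.28, -23.60)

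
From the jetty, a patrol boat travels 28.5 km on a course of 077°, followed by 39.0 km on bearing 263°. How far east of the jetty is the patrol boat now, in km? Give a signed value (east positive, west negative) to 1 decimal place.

Leg 1 (077°, 28.5 km): east 28.5 sin 77° = 27.77, north 28.5 cos 77° = 6.41
Leg 2 (263°, 39.0 km): east 39.0 sin 263° = -38.71, north 39.0 cos 263° = -4.75
Net east component: -10.94 km.

-10.9 km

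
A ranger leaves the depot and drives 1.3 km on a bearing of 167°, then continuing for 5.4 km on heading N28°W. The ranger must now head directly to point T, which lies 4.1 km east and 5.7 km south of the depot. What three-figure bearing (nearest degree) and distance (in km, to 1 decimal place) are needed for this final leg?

Leg 1 (167°, 1.3 km): east 1.3 sin 167° = 0.29, north 1.3 cos 167° = -1.27
Leg 2 (N28°W, 5.4 km): east 5.4 sin 332° = -2.54, north 5.4 cos 332° = 4.77
Current position: (-2.24, 3.50). Target: (4.1, -5.7). Remaining: Δeast = 6.34, Δnorth = -9.20.
Bearing = atan2(6.34, -9.20) mod 360° = 145.42°; distance = √((6.34)² + (-9.20)²) = 11.176 km.

145°, 11.2 km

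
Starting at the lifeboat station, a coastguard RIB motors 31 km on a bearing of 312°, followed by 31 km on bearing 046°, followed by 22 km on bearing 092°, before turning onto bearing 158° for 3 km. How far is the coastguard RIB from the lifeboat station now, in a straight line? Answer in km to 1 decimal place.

Leg 1 (312°, 31 km): east 31 sin 312° = -23.04, north 31 cos 312° = 20.74
Leg 2 (046°, 31 km): east 31 sin 46° = 22.30, north 31 cos 46° = 21.53
Leg 3 (092°, 22 km): east 22 sin 92° = 21.99, north 22 cos 92° = -0.77
Leg 4 (158°, 3 km): east 3 sin 158° = 1.12, north 3 cos 158° = -2.78
Net: 22.37 east, 38.73 north. Distance = √((22.37)² + (38.73)²) = 44.726 km.

44.7 km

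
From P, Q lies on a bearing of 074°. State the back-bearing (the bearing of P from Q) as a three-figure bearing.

Back-bearing = 074° + 180° = 254°.

254°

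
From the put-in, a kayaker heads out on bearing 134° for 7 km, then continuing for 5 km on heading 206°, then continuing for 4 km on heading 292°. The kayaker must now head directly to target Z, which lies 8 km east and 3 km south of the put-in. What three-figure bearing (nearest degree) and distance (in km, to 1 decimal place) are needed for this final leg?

Leg 1 (134°, 7 km): east 7 sin 134° = 5.04, north 7 cos 134° = -4.86
Leg 2 (206°, 5 km): east 5 sin 206° = -2.19, north 5 cos 206° = -4.49
Leg 3 (292°, 4 km): east 4 sin 292° = -3.71, north 4 cos 292° = 1.50
Current position: (-0.87, -7.86). Target: (8, -3). Remaining: Δeast = 8.87, Δnorth = 4.86.
Bearing = atan2(8.87, 4.86) mod 360° = 61.28°; distance = √((8.87)² + (4.86)²) = 10.109 km.

061°, 10.1 km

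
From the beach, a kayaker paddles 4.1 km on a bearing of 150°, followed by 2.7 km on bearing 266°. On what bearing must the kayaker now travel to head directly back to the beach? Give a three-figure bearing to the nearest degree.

010°

Leg 1 (150°, 4.1 km): east 4.1 sin 150° = 2.05, north 4.1 cos 150° = -3.55
Leg 2 (266°, 2.7 km): east 2.7 sin 266° = -2.69, north 2.7 cos 266° = -0.19
Net displacement: -0.64 east, -3.74 north. Direction back to start is (0.64, 3.74): bearing = atan2(0.64, 3.74) mod 360° = 9.76° ≈ 010°.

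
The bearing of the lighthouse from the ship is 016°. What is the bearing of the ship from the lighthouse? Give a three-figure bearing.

196°

Back-bearing = 016° + 180° = 196°.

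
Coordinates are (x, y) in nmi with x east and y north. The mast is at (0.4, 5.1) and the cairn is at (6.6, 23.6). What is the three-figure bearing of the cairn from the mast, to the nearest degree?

019°

Δeast = 6.6 − 0.4 = 6.20; Δnorth = 23.6 − 5.1 = 18.50.
Bearing = atan2(Δeast, Δnorth) mod 360° = 18.53° ≈ 019°.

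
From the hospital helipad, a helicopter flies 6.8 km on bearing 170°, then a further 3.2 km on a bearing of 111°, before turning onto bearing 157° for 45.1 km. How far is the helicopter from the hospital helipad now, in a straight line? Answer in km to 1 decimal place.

54.0 km

Leg 1 (170°, 6.8 km): east 6.8 sin 170° = 1.18, north 6.8 cos 170° = -6.70
Leg 2 (111°, 3.2 km): east 3.2 sin 111° = 2.99, north 3.2 cos 111° = -1.15
Leg 3 (157°, 45.1 km): east 45.1 sin 157° = 17.62, north 45.1 cos 157° = -41.51
Net: 21.79 east, -49.36 north. Distance = √((21.79)² + (-49.36)²) = 53.954 km.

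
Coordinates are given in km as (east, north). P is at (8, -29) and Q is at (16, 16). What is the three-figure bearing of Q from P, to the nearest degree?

010°

Δeast = 16 − 8 = 8.00; Δnorth = 16 − -29 = 45.00.
Bearing = atan2(Δeast, Δnorth) mod 360° = 10.08° ≈ 010°.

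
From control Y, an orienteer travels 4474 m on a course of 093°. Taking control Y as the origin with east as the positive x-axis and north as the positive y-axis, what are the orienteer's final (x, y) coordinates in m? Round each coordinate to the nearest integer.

Leg 1 (093°, 4474 m): east 4474 sin 93° = 4467.87, north 4474 cos 93° = -234.15
Summing: 4467.87 m east, -234.15 m north → (4468, -234).

(4468, -234)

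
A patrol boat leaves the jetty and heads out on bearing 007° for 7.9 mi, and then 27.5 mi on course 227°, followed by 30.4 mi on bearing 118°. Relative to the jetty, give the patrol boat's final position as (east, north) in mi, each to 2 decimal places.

(7.69, -25.19)

Leg 1 (007°, 7.9 mi): east 7.9 sin 7° = 0.96, north 7.9 cos 7° = 7.84
Leg 2 (227°, 27.5 mi): east 27.5 sin 227° = -20.11, north 27.5 cos 227° = -18.75
Leg 3 (118°, 30.4 mi): east 30.4 sin 118° = 26.84, north 30.4 cos 118° = -14.27
Summing: 7.69 mi east, -25.19 mi north → (7.69, -25.19).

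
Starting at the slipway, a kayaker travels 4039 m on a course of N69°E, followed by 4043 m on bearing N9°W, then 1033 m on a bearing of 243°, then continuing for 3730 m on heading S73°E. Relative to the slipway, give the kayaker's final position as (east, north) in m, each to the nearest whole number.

(5785, 3881)

Leg 1 (N69°E, 4039 m): east 4039 sin 69° = 3770.73, north 4039 cos 69° = 1447.45
Leg 2 (N9°W, 4043 m): east 4043 sin 351° = -632.46, north 4043 cos 351° = 3993.22
Leg 3 (243°, 1033 m): east 1033 sin 243° = -920.41, north 1033 cos 243° = -468.97
Leg 4 (S73°E, 3730 m): east 3730 sin 107° = 3567.02, north 3730 cos 107° = -1090.55
Summing: 5784.87 m east, 3881.15 m north → (5785, 3881).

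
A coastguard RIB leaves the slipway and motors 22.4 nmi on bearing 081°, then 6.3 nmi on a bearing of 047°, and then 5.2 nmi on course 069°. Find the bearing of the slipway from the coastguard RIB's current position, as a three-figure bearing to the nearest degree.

Leg 1 (081°, 22.4 nmi): east 22.4 sin 81° = 22.12, north 22.4 cos 81° = 3.50
Leg 2 (047°, 6.3 nmi): east 6.3 sin 47° = 4.61, north 6.3 cos 47° = 4.30
Leg 3 (069°, 5.2 nmi): east 5.2 sin 69° = 4.85, north 5.2 cos 69° = 1.86
Net displacement: 31.59 east, 9.66 north. Direction back to start is (-31.59, -9.66): bearing = atan2(-31.59, -9.66) mod 360° = 252.99° ≈ 253°.

253°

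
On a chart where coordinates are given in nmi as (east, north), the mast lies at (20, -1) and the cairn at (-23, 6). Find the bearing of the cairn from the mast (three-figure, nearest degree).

279°

Δeast = -23 − 20 = -43.00; Δnorth = 6 − -1 = 7.00.
Bearing = atan2(Δeast, Δnorth) mod 360° = 279.25° ≈ 279°.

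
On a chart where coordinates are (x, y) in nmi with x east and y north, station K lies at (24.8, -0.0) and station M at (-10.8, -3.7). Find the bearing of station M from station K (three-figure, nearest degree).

264°

Δeast = -10.8 − 24.8 = -35.60; Δnorth = -3.7 − -0.0 = -3.70.
Bearing = atan2(Δeast, Δnorth) mod 360° = 264.07° ≈ 264°.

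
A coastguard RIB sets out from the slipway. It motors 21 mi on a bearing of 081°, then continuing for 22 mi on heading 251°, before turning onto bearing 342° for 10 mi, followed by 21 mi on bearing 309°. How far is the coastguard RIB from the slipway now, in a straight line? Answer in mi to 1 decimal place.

Leg 1 (081°, 21 mi): east 21 sin 81° = 20.74, north 21 cos 81° = 3.29
Leg 2 (251°, 22 mi): east 22 sin 251° = -20.80, north 22 cos 251° = -7.16
Leg 3 (342°, 10 mi): east 10 sin 342° = -3.09, north 10 cos 342° = 9.51
Leg 4 (309°, 21 mi): east 21 sin 309° = -16.32, north 21 cos 309° = 13.22
Net: -19.47 east, 18.85 north. Distance = √((-19.47)² + (18.85)²) = 27.099 mi.

27.1 mi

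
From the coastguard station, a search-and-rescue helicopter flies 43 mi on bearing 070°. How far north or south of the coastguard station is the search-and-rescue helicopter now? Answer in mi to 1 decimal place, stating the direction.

Leg 1 (070°, 43 mi): east 43 sin 70° = 40.41, north 43 cos 70° = 14.71
Net north component: 14.71 mi.

14.7 mi north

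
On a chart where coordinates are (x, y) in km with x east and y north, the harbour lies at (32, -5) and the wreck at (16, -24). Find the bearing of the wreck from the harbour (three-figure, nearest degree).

220°

Δeast = 16 − 32 = -16.00; Δnorth = -24 − -5 = -19.00.
Bearing = atan2(Δeast, Δnorth) mod 360° = 220.10° ≈ 220°.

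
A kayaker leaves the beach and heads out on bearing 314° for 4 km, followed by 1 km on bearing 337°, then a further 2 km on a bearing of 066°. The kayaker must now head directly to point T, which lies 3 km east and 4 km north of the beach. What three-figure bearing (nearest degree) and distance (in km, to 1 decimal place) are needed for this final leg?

097°, 4.5 km

Leg 1 (314°, 4 km): east 4 sin 314° = -2.88, north 4 cos 314° = 2.78
Leg 2 (337°, 1 km): east 1 sin 337° = -0.39, north 1 cos 337° = 0.92
Leg 3 (066°, 2 km): east 2 sin 66° = 1.83, north 2 cos 66° = 0.81
Current position: (-1.44, 4.51). Target: (3, 4). Remaining: Δeast = 4.44, Δnorth = -0.51.
Bearing = atan2(4.44, -0.51) mod 360° = 96.58°; distance = √((4.44)² + (-0.51)²) = 4.470 km.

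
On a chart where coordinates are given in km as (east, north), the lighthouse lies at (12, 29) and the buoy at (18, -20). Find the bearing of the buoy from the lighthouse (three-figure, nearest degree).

173°

Δeast = 18 − 12 = 6.00; Δnorth = -20 − 29 = -49.00.
Bearing = atan2(Δeast, Δnorth) mod 360° = 173.02° ≈ 173°.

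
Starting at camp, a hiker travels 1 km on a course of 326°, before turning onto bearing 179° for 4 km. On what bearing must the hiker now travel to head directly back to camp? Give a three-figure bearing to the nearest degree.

009°

Leg 1 (326°, 1 km): east 1 sin 326° = -0.56, north 1 cos 326° = 0.83
Leg 2 (179°, 4 km): east 4 sin 179° = 0.07, north 4 cos 179° = -4.00
Net displacement: -0.49 east, -3.17 north. Direction back to start is (0.49, 3.17): bearing = atan2(0.49, 3.17) mod 360° = 8.78° ≈ 009°.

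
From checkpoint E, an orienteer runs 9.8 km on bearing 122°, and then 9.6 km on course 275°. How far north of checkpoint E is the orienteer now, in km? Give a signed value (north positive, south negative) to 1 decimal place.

-4.4 km

Leg 1 (122°, 9.8 km): east 9.8 sin 122° = 8.31, north 9.8 cos 122° = -5.19
Leg 2 (275°, 9.6 km): east 9.6 sin 275° = -9.56, north 9.6 cos 275° = 0.84
Net north component: -4.36 km.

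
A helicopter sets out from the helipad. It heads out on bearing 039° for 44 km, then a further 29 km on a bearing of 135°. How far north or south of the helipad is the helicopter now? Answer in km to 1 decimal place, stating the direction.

Leg 1 (039°, 44 km): east 44 sin 39° = 27.69, north 44 cos 39° = 34.19
Leg 2 (135°, 29 km): east 29 sin 135° = 20.51, north 29 cos 135° = -20.51
Net north component: 13.69 km.

13.7 km north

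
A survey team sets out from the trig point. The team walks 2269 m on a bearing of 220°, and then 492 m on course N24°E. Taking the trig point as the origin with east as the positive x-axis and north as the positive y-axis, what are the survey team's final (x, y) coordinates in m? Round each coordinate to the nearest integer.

(-1258, -1289)

Leg 1 (220°, 2269 m): east 2269 sin 220° = -1458.49, north 2269 cos 220° = -1738.15
Leg 2 (N24°E, 492 m): east 492 sin 24° = 200.11, north 492 cos 24° = 449.46
Summing: -1258.37 m east, -1288.69 m north → (-1258, -1289).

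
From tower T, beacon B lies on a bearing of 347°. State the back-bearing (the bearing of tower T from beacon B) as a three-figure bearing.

167°

Back-bearing = 347° − 180° = 167°.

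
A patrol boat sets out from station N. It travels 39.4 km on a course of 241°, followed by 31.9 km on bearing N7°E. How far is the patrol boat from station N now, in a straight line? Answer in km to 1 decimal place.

33.1 km

Leg 1 (241°, 39.4 km): east 39.4 sin 241° = -34.46, north 39.4 cos 241° = -19.10
Leg 2 (N7°E, 31.9 km): east 31.9 sin 7° = 3.89, north 31.9 cos 7° = 31.66
Net: -30.57 east, 12.56 north. Distance = √((-30.57)² + (12.56)²) = 33.052 km.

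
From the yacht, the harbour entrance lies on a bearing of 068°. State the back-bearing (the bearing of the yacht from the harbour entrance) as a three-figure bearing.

248°

Back-bearing = 068° + 180° = 248°.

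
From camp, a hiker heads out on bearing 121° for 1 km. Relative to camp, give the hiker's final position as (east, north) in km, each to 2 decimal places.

(0.86, -0.52)

Leg 1 (121°, 1 km): east 1 sin 121° = 0.86, north 1 cos 121° = -0.52
Summing: 0.86 km east, -0.52 km north → (0.86, -0.52).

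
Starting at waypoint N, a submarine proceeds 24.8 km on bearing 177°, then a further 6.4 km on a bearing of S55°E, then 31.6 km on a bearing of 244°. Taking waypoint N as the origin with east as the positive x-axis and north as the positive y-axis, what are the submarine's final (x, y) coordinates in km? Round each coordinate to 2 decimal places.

(-21.86, -42.29)

Leg 1 (177°, 24.8 km): east 24.8 sin 177° = 1.30, north 24.8 cos 177° = -24.77
Leg 2 (S55°E, 6.4 km): east 6.4 sin 125° = 5.24, north 6.4 cos 125° = -3.67
Leg 3 (244°, 31.6 km): east 31.6 sin 244° = -28.40, north 31.6 cos 244° = -13.85
Summing: -21.86 km east, -42.29 km north → (-21.86, -42.29).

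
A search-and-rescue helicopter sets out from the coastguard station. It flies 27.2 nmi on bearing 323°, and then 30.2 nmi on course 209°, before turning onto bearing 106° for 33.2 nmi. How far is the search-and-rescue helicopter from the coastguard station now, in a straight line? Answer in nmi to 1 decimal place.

13.9 nmi

Leg 1 (323°, 27.2 nmi): east 27.2 sin 323° = -16.37, north 27.2 cos 323° = 21.72
Leg 2 (209°, 30.2 nmi): east 30.2 sin 209° = -14.64, north 30.2 cos 209° = -26.41
Leg 3 (106°, 33.2 nmi): east 33.2 sin 106° = 31.91, north 33.2 cos 106° = -9.15
Net: 0.90 east, -13.84 north. Distance = √((0.90)² + (-13.84)²) = 13.871 nmi.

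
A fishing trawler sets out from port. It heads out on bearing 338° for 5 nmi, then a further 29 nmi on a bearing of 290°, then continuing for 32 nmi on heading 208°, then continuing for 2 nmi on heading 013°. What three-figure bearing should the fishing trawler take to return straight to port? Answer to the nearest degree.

Leg 1 (338°, 5 nmi): east 5 sin 338° = -1.87, north 5 cos 338° = 4.64
Leg 2 (290°, 29 nmi): east 29 sin 290° = -27.25, north 29 cos 290° = 9.92
Leg 3 (208°, 32 nmi): east 32 sin 208° = -15.02, north 32 cos 208° = -28.25
Leg 4 (013°, 2 nmi): east 2 sin 13° = 0.45, north 2 cos 13° = 1.95
Net displacement: -43.70 east, -11.75 north. Direction back to start is (43.70, 11.75): bearing = atan2(43.70, 11.75) mod 360° = 74.95° ≈ 075°.

075°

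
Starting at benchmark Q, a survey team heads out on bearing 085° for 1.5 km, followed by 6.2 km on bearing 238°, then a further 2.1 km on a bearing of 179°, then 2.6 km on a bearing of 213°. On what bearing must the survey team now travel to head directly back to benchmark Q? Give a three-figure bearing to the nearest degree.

Leg 1 (085°, 1.5 km): east 1.5 sin 85° = 1.49, north 1.5 cos 85° = 0.13
Leg 2 (238°, 6.2 km): east 6.2 sin 238° = -5.26, north 6.2 cos 238° = -3.29
Leg 3 (179°, 2.1 km): east 2.1 sin 179° = 0.04, north 2.1 cos 179° = -2.10
Leg 4 (213°, 2.6 km): east 2.6 sin 213° = -1.42, north 2.6 cos 213° = -2.18
Net displacement: -5.14 east, -7.43 north. Direction back to start is (5.14, 7.43): bearing = atan2(5.14, 7.43) mod 360° = 34.67° ≈ 035°.

035°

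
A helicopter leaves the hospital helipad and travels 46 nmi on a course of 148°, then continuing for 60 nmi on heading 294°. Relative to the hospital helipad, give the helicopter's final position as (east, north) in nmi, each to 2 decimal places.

(-30.44, -14.61)

Leg 1 (148°, 46 nmi): east 46 sin 148° = 24.38, north 46 cos 148° = -39.01
Leg 2 (294°, 60 nmi): east 60 sin 294° = -54.81, north 60 cos 294° = 24.40
Summing: -30.44 nmi east, -14.61 nmi north → (-30.44, -14.61).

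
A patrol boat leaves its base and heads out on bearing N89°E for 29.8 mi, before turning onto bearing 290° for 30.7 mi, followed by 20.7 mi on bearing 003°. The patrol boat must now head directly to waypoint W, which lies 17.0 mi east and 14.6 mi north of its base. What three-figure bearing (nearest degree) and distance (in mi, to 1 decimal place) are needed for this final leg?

139°, 22.7 mi

Leg 1 (N89°E, 29.8 mi): east 29.8 sin 89° = 29.80, north 29.8 cos 89° = 0.52
Leg 2 (290°, 30.7 mi): east 30.7 sin 290° = -28.85, north 30.7 cos 290° = 10.50
Leg 3 (003°, 20.7 mi): east 20.7 sin 3° = 1.08, north 20.7 cos 3° = 20.67
Current position: (2.03, 31.69). Target: (17.0, 14.6). Remaining: Δeast = 14.97, Δnorth = -17.09.
Bearing = atan2(14.97, -17.09) mod 360° = 138.79°; distance = √((14.97)² + (-17.09)²) = 22.720 mi.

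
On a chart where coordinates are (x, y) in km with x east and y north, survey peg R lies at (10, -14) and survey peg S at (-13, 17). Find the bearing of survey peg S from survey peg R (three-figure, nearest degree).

Δeast = -13 − 10 = -23.00; Δnorth = 17 − -14 = 31.00.
Bearing = atan2(Δeast, Δnorth) mod 360° = 323.43° ≈ 323°.

323°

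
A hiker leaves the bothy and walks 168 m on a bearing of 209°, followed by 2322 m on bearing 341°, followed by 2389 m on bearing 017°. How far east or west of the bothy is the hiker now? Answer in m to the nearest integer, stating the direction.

Leg 1 (209°, 168 m): east 168 sin 209° = -81.45, north 168 cos 209° = -146.94
Leg 2 (341°, 2322 m): east 2322 sin 341° = -755.97, north 2322 cos 341° = 2195.49
Leg 3 (017°, 2389 m): east 2389 sin 17° = 698.48, north 2389 cos 17° = 2284.61
Net east component: -138.94 m.

139 m west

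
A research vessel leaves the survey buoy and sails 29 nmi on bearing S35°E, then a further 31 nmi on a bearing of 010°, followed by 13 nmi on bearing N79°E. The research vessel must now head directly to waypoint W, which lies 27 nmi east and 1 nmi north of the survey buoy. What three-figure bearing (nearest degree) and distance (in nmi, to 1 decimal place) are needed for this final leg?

Leg 1 (S35°E, 29 nmi): east 29 sin 145° = 16.63, north 29 cos 145° = -23.76
Leg 2 (010°, 31 nmi): east 31 sin 10° = 5.38, north 31 cos 10° = 30.53
Leg 3 (N79°E, 13 nmi): east 13 sin 79° = 12.76, north 13 cos 79° = 2.48
Current position: (34.78, 9.25). Target: (27, 1). Remaining: Δeast = -7.78, Δnorth = -8.25.
Bearing = atan2(-7.78, -8.25) mod 360° = 223.30°; distance = √((-7.78)² + (-8.25)²) = 11.341 nmi.

223°, 11.3 nmi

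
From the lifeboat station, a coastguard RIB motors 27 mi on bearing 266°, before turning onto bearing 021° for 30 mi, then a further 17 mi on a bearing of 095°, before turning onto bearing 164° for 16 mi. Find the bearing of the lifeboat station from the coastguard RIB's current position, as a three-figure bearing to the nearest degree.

209°

Leg 1 (266°, 27 mi): east 27 sin 266° = -26.93, north 27 cos 266° = -1.88
Leg 2 (021°, 30 mi): east 30 sin 21° = 10.75, north 30 cos 21° = 28.01
Leg 3 (095°, 17 mi): east 17 sin 95° = 16.94, north 17 cos 95° = -1.48
Leg 4 (164°, 16 mi): east 16 sin 164° = 4.41, north 16 cos 164° = -15.38
Net displacement: 5.16 east, 9.26 north. Direction back to start is (-5.16, -9.26): bearing = atan2(-5.16, -9.26) mod 360° = 209.13° ≈ 209°.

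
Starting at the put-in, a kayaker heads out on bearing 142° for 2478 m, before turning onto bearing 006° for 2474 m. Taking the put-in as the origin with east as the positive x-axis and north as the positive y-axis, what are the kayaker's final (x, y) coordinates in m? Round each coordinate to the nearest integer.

Leg 1 (142°, 2478 m): east 2478 sin 142° = 1525.61, north 2478 cos 142° = -1952.69
Leg 2 (006°, 2474 m): east 2474 sin 6° = 258.60, north 2474 cos 6° = 2460.45
Summing: 1784.21 m east, 507.76 m north → (1784, 508).

(1784, 508)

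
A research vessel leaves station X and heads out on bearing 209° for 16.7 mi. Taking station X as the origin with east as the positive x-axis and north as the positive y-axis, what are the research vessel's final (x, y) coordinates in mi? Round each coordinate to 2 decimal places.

Leg 1 (209°, 16.7 mi): east 16.7 sin 209° = -8.10, north 16.7 cos 209° = -14.61
Summing: -8.10 mi east, -14.61 mi north → (-8.10, -14.61).

(-8.10, -14.61)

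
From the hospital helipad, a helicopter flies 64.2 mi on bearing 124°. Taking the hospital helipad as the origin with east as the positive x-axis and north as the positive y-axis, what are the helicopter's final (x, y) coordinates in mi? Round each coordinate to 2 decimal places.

(53.22, -35.90)

Leg 1 (124°, 64.2 mi): east 64.2 sin 124° = 53.22, north 64.2 cos 124° = -35.90
Summing: 53.22 mi east, -35.90 mi north → (53.22, -35.90).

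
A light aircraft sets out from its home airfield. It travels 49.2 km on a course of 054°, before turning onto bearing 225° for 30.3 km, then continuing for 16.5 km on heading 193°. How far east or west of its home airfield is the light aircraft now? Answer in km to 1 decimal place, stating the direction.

Leg 1 (054°, 49.2 km): east 49.2 sin 54° = 39.80, north 49.2 cos 54° = 28.92
Leg 2 (225°, 30.3 km): east 30.3 sin 225° = -21.43, north 30.3 cos 225° = -21.43
Leg 3 (193°, 16.5 km): east 16.5 sin 193° = -3.71, north 16.5 cos 193° = -16.08
Net east component: 14.67 km.

14.7 km east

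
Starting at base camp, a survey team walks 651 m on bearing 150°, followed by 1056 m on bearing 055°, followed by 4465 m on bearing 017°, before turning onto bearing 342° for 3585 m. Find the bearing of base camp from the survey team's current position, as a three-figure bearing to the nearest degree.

190°

Leg 1 (150°, 651 m): east 651 sin 150° = 325.50, north 651 cos 150° = -563.78
Leg 2 (055°, 1056 m): east 1056 sin 55° = 865.02, north 1056 cos 55° = 605.70
Leg 3 (017°, 4465 m): east 4465 sin 17° = 1305.44, north 4465 cos 17° = 4269.90
Leg 4 (342°, 3585 m): east 3585 sin 342° = -1107.83, north 3585 cos 342° = 3409.54
Net displacement: 1388.14 east, 7721.35 north. Direction back to start is (-1388.14, -7721.35): bearing = atan2(-1388.14, -7721.35) mod 360° = 190.19° ≈ 190°.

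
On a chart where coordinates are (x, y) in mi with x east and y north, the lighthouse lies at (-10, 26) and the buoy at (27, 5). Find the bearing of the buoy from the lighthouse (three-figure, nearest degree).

120°

Δeast = 27 − -10 = 37.00; Δnorth = 5 − 26 = -21.00.
Bearing = atan2(Δeast, Δnorth) mod 360° = 119.58° ≈ 120°.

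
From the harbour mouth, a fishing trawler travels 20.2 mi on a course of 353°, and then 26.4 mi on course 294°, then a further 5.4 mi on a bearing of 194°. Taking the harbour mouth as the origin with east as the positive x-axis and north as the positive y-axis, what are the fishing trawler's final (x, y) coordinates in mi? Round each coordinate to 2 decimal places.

Leg 1 (353°, 20.2 mi): east 20.2 sin 353° = -2.46, north 20.2 cos 353° = 20.05
Leg 2 (294°, 26.4 mi): east 26.4 sin 294° = -24.12, north 26.4 cos 294° = 10.74
Leg 3 (194°, 5.4 mi): east 5.4 sin 194° = -1.31, north 5.4 cos 194° = -5.24
Summing: -27.89 mi east, 25.55 mi north → (-27.89, 25.55).

(-27.89, 25.55)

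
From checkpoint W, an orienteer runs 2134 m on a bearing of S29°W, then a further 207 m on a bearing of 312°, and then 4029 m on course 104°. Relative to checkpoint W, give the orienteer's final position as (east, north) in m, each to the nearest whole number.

Leg 1 (S29°W, 2134 m): east 2134 sin 209° = -1034.58, north 2134 cos 209° = -1866.44
Leg 2 (312°, 207 m): east 207 sin 312° = -153.83, north 207 cos 312° = 138.51
Leg 3 (104°, 4029 m): east 4029 sin 104° = 3909.32, north 4029 cos 104° = -974.70
Summing: 2720.91 m east, -2702.63 m north → (2721, -2703).

(2721, -2703)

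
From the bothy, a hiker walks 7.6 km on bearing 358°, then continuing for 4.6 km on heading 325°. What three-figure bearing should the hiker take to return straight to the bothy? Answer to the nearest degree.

166°

Leg 1 (358°, 7.6 km): east 7.6 sin 358° = -0.27, north 7.6 cos 358° = 7.60
Leg 2 (325°, 4.6 km): east 4.6 sin 325° = -2.64, north 4.6 cos 325° = 3.77
Net displacement: -2.90 east, 11.36 north. Direction back to start is (2.90, -11.36): bearing = atan2(2.90, -11.36) mod 360° = 165.67° ≈ 166°.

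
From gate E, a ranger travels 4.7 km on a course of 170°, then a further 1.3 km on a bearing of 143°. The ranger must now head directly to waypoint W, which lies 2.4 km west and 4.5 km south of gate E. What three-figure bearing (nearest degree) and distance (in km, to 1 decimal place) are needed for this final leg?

Leg 1 (170°, 4.7 km): east 4.7 sin 170° = 0.82, north 4.7 cos 170° = -4.63
Leg 2 (143°, 1.3 km): east 1.3 sin 143° = 0.78, north 1.3 cos 143° = -1.04
Current position: (1.60, -5.67). Target: (-2.4, -4.5). Remaining: Δeast = -4.00, Δnorth = 1.17.
Bearing = atan2(-4.00, 1.17) mod 360° = 286.27°; distance = √((-4.00)² + (1.17)²) = 4.165 km.

286°, 4.2 km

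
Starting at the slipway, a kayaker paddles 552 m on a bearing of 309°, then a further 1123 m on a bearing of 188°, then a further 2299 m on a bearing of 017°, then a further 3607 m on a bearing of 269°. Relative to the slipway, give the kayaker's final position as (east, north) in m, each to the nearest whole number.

(-3520, 1371)

Leg 1 (309°, 552 m): east 552 sin 309° = -428.98, north 552 cos 309° = 347.38
Leg 2 (188°, 1123 m): east 1123 sin 188° = -156.29, north 1123 cos 188° = -1112.07
Leg 3 (017°, 2299 m): east 2299 sin 17° = 672.16, north 2299 cos 17° = 2198.54
Leg 4 (269°, 3607 m): east 3607 sin 269° = -3606.45, north 3607 cos 269° = -62.95
Summing: -3519.56 m east, 1370.91 m north → (-3520, 1371).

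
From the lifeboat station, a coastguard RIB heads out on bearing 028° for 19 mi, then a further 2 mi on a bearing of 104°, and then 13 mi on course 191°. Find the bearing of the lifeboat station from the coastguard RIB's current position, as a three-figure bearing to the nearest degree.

247°

Leg 1 (028°, 19 mi): east 19 sin 28° = 8.92, north 19 cos 28° = 16.78
Leg 2 (104°, 2 mi): east 2 sin 104° = 1.94, north 2 cos 104° = -0.48
Leg 3 (191°, 13 mi): east 13 sin 191° = -2.48, north 13 cos 191° = -12.76
Net displacement: 8.38 east, 3.53 north. Direction back to start is (-8.38, -3.53): bearing = atan2(-8.38, -3.53) mod 360° = 247.15° ≈ 247°.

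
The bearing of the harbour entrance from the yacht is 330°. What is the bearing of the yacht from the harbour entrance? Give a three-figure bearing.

150°

Back-bearing = 330° − 180° = 150°.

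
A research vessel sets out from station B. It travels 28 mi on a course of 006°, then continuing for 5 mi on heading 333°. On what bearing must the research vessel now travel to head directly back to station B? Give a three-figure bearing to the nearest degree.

181°

Leg 1 (006°, 28 mi): east 28 sin 6° = 2.93, north 28 cos 6° = 27.85
Leg 2 (333°, 5 mi): east 5 sin 333° = -2.27, north 5 cos 333° = 4.46
Net displacement: 0.66 east, 32.30 north. Direction back to start is (-0.66, -32.30): bearing = atan2(-0.66, -32.30) mod 360° = 181.16° ≈ 181°.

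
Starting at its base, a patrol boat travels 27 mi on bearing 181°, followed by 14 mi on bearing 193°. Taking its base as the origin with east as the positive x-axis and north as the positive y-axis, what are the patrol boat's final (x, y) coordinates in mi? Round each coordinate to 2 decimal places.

Leg 1 (181°, 27 mi): east 27 sin 181° = -0.47, north 27 cos 181° = -27.00
Leg 2 (193°, 14 mi): east 14 sin 193° = -3.15, north 14 cos 193° = -13.64
Summing: -3.62 mi east, -40.64 mi north → (-3.62, -40.64).

(-3.62, -40.64)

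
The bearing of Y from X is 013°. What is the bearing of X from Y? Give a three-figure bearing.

193°

Back-bearing = 013° + 180° = 193°.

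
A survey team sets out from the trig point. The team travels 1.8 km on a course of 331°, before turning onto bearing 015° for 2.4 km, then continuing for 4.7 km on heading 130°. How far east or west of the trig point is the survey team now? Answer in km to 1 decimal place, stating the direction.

3.3 km east

Leg 1 (331°, 1.8 km): east 1.8 sin 331° = -0.87, north 1.8 cos 331° = 1.57
Leg 2 (015°, 2.4 km): east 2.4 sin 15° = 0.62, north 2.4 cos 15° = 2.32
Leg 3 (130°, 4.7 km): east 4.7 sin 130° = 3.60, north 4.7 cos 130° = -3.02
Net east component: 3.35 km.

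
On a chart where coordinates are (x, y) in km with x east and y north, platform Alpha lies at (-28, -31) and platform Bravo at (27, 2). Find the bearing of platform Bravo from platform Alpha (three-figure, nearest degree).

Δeast = 27 − -28 = 55.00; Δnorth = 2 − -31 = 33.00.
Bearing = atan2(Δeast, Δnorth) mod 360° = 59.04° ≈ 059°.

059°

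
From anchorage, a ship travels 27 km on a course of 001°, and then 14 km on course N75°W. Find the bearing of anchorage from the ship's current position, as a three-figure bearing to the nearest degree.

157°

Leg 1 (001°, 27 km): east 27 sin 1° = 0.47, north 27 cos 1° = 27.00
Leg 2 (N75°W, 14 km): east 14 sin 285° = -13.52, north 14 cos 285° = 3.62
Net displacement: -13.05 east, 30.62 north. Direction back to start is (13.05, -30.62): bearing = atan2(13.05, -30.62) mod 360° = 156.91° ≈ 157°.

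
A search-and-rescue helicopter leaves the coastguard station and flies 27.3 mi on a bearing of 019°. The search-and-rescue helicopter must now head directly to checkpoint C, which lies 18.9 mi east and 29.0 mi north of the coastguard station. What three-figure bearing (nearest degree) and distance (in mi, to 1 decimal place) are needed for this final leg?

Leg 1 (019°, 27.3 mi): east 27.3 sin 19° = 8.89, north 27.3 cos 19° = 25.81
Current position: (8.89, 25.81). Target: (18.9, 29.0). Remaining: Δeast = 10.01, Δnorth = 3.19.
Bearing = atan2(10.01, 3.19) mod 360° = 72.34°; distance = √((10.01)² + (3.19)²) = 10.507 mi.

072°, 10.5 mi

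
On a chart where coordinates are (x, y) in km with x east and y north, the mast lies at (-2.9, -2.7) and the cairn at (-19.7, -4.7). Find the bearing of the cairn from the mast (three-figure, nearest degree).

263°

Δeast = -19.7 − -2.9 = -16.80; Δnorth = -4.7 − -2.7 = -2.00.
Bearing = atan2(Δeast, Δnorth) mod 360° = 263.21° ≈ 263°.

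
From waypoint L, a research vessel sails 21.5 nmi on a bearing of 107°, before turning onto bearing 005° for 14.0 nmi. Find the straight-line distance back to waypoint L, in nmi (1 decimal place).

23.1 nmi

Leg 1 (107°, 21.5 nmi): east 21.5 sin 107° = 20.56, north 21.5 cos 107° = -6.29
Leg 2 (005°, 14.0 nmi): east 14.0 sin 5° = 1.22, north 14.0 cos 5° = 13.95
Net: 21.78 east, 7.66 north. Distance = √((21.78)² + (7.66)²) = 23.089 nmi.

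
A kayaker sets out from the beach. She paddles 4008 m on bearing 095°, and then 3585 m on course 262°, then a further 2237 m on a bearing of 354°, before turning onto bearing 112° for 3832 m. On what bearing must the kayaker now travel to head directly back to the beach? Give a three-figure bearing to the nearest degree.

Leg 1 (095°, 4008 m): east 4008 sin 95° = 3992.75, north 4008 cos 95° = -349.32
Leg 2 (262°, 3585 m): east 3585 sin 262° = -3550.11, north 3585 cos 262° = -498.94
Leg 3 (354°, 2237 m): east 2237 sin 354° = -233.83, north 2237 cos 354° = 2224.75
Leg 4 (112°, 3832 m): east 3832 sin 112° = 3552.97, north 3832 cos 112° = -1435.49
Net displacement: 3761.78 east, -59.00 north. Direction back to start is (-3761.78, 59.00): bearing = atan2(-3761.78, 59.00) mod 360° = 270.90° ≈ 271°.

271°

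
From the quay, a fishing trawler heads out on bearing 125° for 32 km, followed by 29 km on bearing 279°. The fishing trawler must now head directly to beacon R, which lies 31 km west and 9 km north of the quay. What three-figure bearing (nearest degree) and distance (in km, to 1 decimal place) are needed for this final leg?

Leg 1 (125°, 32 km): east 32 sin 125° = 26.21, north 32 cos 125° = -18.35
Leg 2 (279°, 29 km): east 29 sin 279° = -28.64, north 29 cos 279° = 4.54
Current position: (-2.43, -13.82). Target: (-31, 9). Remaining: Δeast = -28.57, Δnorth = 22.82.
Bearing = atan2(-28.57, 22.82) mod 360° = 308.61°; distance = √((-28.57)² + (22.82)²) = 36.564 km.

309°, 36.6 km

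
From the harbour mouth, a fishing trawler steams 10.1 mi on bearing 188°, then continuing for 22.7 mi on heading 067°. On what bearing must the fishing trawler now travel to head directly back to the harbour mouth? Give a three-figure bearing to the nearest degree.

Leg 1 (188°, 10.1 mi): east 10.1 sin 188° = -1.41, north 10.1 cos 188° = -10.00
Leg 2 (067°, 22.7 mi): east 22.7 sin 67° = 20.90, north 22.7 cos 67° = 8.87
Net displacement: 19.49 east, -1.13 north. Direction back to start is (-19.49, 1.13): bearing = atan2(-19.49, 1.13) mod 360° = 273.32° ≈ 273°.

273°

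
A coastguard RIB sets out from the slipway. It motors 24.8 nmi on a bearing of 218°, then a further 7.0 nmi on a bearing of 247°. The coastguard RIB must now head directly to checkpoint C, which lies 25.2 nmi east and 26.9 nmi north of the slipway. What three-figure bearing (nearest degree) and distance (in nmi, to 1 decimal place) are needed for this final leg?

044°, 68.0 nmi

Leg 1 (218°, 24.8 nmi): east 24.8 sin 218° = -15.27, north 24.8 cos 218° = -19.54
Leg 2 (247°, 7.0 nmi): east 7.0 sin 247° = -6.44, north 7.0 cos 247° = -2.74
Current position: (-21.71, -22.28). Target: (25.2, 26.9). Remaining: Δeast = 46.91, Δnorth = 49.18.
Bearing = atan2(46.91, 49.18) mod 360° = 43.65°; distance = √((46.91)² + (49.18)²) = 67.965 nmi.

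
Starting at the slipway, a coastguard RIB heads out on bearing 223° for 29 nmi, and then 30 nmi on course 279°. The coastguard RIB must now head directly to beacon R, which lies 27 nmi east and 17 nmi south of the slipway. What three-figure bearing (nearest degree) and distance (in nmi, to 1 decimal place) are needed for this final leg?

Leg 1 (223°, 29 nmi): east 29 sin 223° = -19.78, north 29 cos 223° = -21.21
Leg 2 (279°, 30 nmi): east 30 sin 279° = -29.63, north 30 cos 279° = 4.69
Current position: (-49.41, -16.52). Target: (27, -17). Remaining: Δeast = 76.41, Δnorth = -0.48.
Bearing = atan2(76.41, -0.48) mod 360° = 90.36°; distance = √((76.41)² + (-0.48)²) = 76.410 nmi.

090°, 76.4 nmi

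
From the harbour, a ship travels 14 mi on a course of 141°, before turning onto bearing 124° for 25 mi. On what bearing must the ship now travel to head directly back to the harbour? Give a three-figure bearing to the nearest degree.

310°

Leg 1 (141°, 14 mi): east 14 sin 141° = 8.81, north 14 cos 141° = -10.88
Leg 2 (124°, 25 mi): east 25 sin 124° = 20.73, north 25 cos 124° = -13.98
Net displacement: 29.54 east, -24.86 north. Direction back to start is (-29.54, 24.86): bearing = atan2(-29.54, 24.86) mod 360° = 310.09° ≈ 310°.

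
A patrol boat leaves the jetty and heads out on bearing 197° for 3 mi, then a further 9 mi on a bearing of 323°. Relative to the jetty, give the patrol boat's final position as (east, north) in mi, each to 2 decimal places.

Leg 1 (197°, 3 mi): east 3 sin 197° = -0.88, north 3 cos 197° = -2.87
Leg 2 (323°, 9 mi): east 9 sin 323° = -5.42, north 9 cos 323° = 7.19
Summing: -6.29 mi east, 4.32 mi north → (-6.29, 4.32).

(-6.29, 4.32)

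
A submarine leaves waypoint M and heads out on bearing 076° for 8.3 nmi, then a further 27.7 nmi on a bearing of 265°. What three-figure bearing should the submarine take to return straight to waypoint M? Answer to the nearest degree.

089°

Leg 1 (076°, 8.3 nmi): east 8.3 sin 76° = 8.05, north 8.3 cos 76° = 2.01
Leg 2 (265°, 27.7 nmi): east 27.7 sin 265° = -27.59, north 27.7 cos 265° = -2.41
Net displacement: -19.54 east, -0.41 north. Direction back to start is (19.54, 0.41): bearing = atan2(19.54, 0.41) mod 360° = 88.81° ≈ 089°.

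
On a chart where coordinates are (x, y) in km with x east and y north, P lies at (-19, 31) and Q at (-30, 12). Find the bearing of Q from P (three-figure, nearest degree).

Δeast = -30 − -19 = -11.00; Δnorth = 12 − 31 = -19.00.
Bearing = atan2(Δeast, Δnorth) mod 360° = 210.07° ≈ 210°.

210°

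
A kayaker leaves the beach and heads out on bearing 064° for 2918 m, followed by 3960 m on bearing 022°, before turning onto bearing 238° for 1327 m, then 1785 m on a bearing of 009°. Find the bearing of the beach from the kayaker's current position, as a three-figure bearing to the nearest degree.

Leg 1 (064°, 2918 m): east 2918 sin 64° = 2622.68, north 2918 cos 64° = 1279.17
Leg 2 (022°, 3960 m): east 3960 sin 22° = 1483.44, north 3960 cos 22° = 3671.65
Leg 3 (238°, 1327 m): east 1327 sin 238° = -1125.36, north 1327 cos 238° = -703.20
Leg 4 (009°, 1785 m): east 1785 sin 9° = 279.24, north 1785 cos 9° = 1763.02
Net displacement: 3260.00 east, 6010.64 north. Direction back to start is (-3260.00, -6010.64): bearing = atan2(-3260.00, -6010.64) mod 360° = 208.47° ≈ 208°.

208°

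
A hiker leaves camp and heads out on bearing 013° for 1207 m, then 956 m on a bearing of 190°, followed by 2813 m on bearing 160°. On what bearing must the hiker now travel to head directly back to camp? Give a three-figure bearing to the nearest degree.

336°

Leg 1 (013°, 1207 m): east 1207 sin 13° = 271.52, north 1207 cos 13° = 1176.06
Leg 2 (190°, 956 m): east 956 sin 190° = -166.01, north 956 cos 190° = -941.48
Leg 3 (160°, 2813 m): east 2813 sin 160° = 962.10, north 2813 cos 160° = -2643.36
Net displacement: 1067.61 east, -2408.77 north. Direction back to start is (-1067.61, 2408.77): bearing = atan2(-1067.61, 2408.77) mod 360° = 336.10° ≈ 336°.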